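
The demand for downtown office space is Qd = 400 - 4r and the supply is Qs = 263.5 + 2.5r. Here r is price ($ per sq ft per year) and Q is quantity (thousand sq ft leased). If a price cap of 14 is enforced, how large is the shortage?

Shortage = 45.5

At r = 14: Qd = 344 and Qs = 298.5.
Shortage = Qd - Qs = 344 - 298.5 = 45.5.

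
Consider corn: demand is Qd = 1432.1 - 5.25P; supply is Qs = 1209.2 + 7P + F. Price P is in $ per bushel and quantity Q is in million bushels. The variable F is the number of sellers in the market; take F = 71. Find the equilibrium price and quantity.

With F = 71, supply is Qs = 1280.2 + 7P.
At equilibrium Qd = Qs, so 1432.1 - 5.25P = 1280.2 + 7P; collecting terms, 151.9 = 12.25P and P* = 12.4.
Then Q* = 1432.1 - 5.25(12.4) = 1367.

P* = 12.4, Q* = 1367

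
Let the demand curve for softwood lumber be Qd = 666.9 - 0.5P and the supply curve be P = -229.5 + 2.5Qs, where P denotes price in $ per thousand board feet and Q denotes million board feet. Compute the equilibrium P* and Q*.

Rewriting in direct form: Qs = 91.8 + 0.4P.
Equating demand and supply, 666.9 - 0.5P = 91.8 + 0.4P gives 0.9P = 575.1, so P* = 639.
Substitute back: Q* = 666.9 - 0.5(639) = 347.4.

P* = 639, Q* = 347.4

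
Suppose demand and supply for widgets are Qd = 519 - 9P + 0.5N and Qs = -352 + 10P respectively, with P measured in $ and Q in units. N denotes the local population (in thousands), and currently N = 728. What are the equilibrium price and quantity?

P* = 65, Q* = 298

With N = 728, demand is Qd = 883 - 9P.
The market clears where 883 - 9P = -352 + 10P. Rearranging, 19P = 1235, hence P* = 65.
Plugging P* into demand: Q* = 883 - 9(65) = 298.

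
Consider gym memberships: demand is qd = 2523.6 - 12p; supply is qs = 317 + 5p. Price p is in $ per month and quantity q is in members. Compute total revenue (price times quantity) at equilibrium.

At equilibrium qd = qs, so 2523.6 - 12p = 317 + 5p; collecting terms, 2206.6 = 17p and p* = 129.8.
Substitute back: q* = 2523.6 - 12(129.8) = 966.
Total revenue = p* × q* = 129.8 × 966 = 125386.8.

Total revenue = 125386.8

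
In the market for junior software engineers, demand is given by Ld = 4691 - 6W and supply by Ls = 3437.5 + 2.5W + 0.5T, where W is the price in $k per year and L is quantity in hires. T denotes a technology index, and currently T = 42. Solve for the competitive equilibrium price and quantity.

With T = 42, supply is Ls = 3458.5 + 2.5W.
Set Ld = Ls: 4691 - 6W = 3458.5 + 2.5W, so 1232.5 = 8.5W and W* = 145.
Substitute back: L* = 4691 - 6(145) = 3821.

W* = 145, L* = 3821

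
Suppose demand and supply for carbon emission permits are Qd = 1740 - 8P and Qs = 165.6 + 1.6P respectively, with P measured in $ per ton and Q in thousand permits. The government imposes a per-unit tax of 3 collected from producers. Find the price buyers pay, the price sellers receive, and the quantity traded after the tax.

With a tax of 3 on producers, they supply based on the net price P_s = P_b - 3, so Qs = 160.8 + 1.6P_b.
Set Qd = Qs: 1740 - 8P_b = 160.8 + 1.6P_b, so 1579.2 = 9.6P_b and P_b = 164.5.
Then P_s = 164.5 - 3 = 161.5 and Q = 1740 - 8(164.5) = 424.

P_b = 164.5, P_s = 161.5, Q = 424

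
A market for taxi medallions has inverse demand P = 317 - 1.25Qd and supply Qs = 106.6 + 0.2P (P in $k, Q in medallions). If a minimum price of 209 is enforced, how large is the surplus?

Surplus = 62

In direct form, Qd = 253.6 - 0.8P.
With P fixed at 209, quantity demanded is 86.4 and quantity supplied is 148.4.
Surplus = Qs - Qd = 148.4 - 86.4 = 62.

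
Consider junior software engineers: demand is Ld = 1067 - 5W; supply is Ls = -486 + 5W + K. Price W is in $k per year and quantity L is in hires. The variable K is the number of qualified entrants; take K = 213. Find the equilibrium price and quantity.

W* = 134, L* = 397

With K = 213, supply is Ls = -273 + 5W.
The market clears where 1067 - 5W = -273 + 5W. Rearranging, 10W = 1340, hence W* = 134.
Plugging W* into demand: L* = 1067 - 5(134) = 397.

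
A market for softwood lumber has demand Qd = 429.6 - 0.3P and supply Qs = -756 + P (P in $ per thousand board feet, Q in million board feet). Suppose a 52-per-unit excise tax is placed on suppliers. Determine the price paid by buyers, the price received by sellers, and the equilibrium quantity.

The tax drives a wedge P_b - P_s = 52. Substituting P_s = P_b - 52 into supply: Qs = -808 + P_b.
Equate demand and the shifted supply: 429.6 - 0.3P_b = -808 + P_b, giving 1.3P_b = 1237.6, so P_b = 952.
Then P_s = 952 - 52 = 900 and Q = 429.6 - 0.3(952) = 144.

P_b = 952, P_s = 900, Q = 144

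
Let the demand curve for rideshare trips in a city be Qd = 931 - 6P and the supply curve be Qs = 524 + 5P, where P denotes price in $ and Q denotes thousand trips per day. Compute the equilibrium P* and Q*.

P* = 37, Q* = 709

Equating demand and supply, 931 - 6P = 524 + 5P gives 11P = 407, so P* = 37.
Then Q* = 931 - 6(37) = 709.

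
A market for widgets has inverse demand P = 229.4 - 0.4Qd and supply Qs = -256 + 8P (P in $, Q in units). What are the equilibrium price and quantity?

P* = 79, Q* = 376

Rewriting in direct form: Qd = 573.5 - 2.5P.
Equating demand and supply, 573.5 - 2.5P = -256 + 8P gives 10.5P = 829.5, so P* = 79.
Plugging P* into demand: Q* = 573.5 - 2.5(79) = 376.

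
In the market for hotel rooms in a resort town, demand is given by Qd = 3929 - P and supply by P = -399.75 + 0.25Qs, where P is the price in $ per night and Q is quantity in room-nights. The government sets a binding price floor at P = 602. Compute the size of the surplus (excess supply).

Solving each curve for Q: Qs = 1599 + 4P.
Evaluating both curves at the floor price 602 gives Qd = 3327, Qs = 4007.
Surplus = Qs - Qd = 4007 - 3327 = 680.

Surplus = 680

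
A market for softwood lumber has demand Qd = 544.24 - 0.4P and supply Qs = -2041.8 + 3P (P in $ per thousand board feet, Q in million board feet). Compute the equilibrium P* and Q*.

P* = 760.6, Q* = 240

At equilibrium Qd = Qs, so 544.24 - 0.4P = -2041.8 + 3P; collecting terms, 2586.04 = 3.4P and P* = 760.6.
From the demand curve, Q* = 544.24 - 0.4(760.6) = 240.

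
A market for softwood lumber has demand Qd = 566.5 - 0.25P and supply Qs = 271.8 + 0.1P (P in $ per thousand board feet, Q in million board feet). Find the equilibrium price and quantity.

P* = 842, Q* = 356

The market clears where 566.5 - 0.25P = 271.8 + 0.1P. Rearranging, 0.35P = 294.7, hence P* = 842.
Then Q* = 566.5 - 0.25(842) = 356.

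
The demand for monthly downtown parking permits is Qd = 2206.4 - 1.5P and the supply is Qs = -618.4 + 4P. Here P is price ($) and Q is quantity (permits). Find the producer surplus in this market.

Set Qd = Qs: 2206.4 - 1.5P = -618.4 + 4P, so 2824.8 = 5.5P and P* = 513.6.
Plugging P* into demand: Q* = 2206.4 - 1.5(513.6) = 1436.
Supply choke price (Qs = 0): P = 154.6. Producer surplus = ½ × (513.6 - 154.6) × 1436 = 257762.

Producer surplus = 257762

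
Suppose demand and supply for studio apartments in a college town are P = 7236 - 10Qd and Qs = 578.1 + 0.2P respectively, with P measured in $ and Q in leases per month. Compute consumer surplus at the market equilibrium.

Consumer surplus = 2278800.05

Inverting to quantity form: Qd = 723.6 - 0.1P.
The market clears where 723.6 - 0.1P = 578.1 + 0.2P. Rearranging, 0.3P = 145.5, hence P* = 485.
Then Q* = 723.6 - 0.1(485) = 675.1.
Demand choke price (Qd = 0): P = 723.6/0.1 = 7236. Consumer surplus = ½ × (7236 - 485) × 675.1 = 2278800.05.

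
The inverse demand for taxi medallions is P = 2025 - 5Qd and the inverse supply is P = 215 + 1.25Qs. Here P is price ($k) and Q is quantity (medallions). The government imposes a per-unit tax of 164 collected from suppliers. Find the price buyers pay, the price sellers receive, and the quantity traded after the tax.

P_b = 708.2, P_s = 544.2, Q = 263.36

In direct form, Qd = 405 - 0.2P and Qs = -172 + 0.8P.
With a tax of 164 on suppliers, they supply based on the net price P_s = P_b - 164, so Qs = -303.2 + 0.8P_b.
Market clearing requires 405 - 0.2P_b = -303.2 + 0.8P_b; hence 708.2 = P_b and P_b = 708.2.
So P_s = 544.2 and the quantity traded is Q = 405 - 0.2(708.2) = 263.36.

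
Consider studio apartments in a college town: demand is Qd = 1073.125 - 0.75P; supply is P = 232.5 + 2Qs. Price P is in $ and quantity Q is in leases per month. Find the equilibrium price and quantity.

Inverting to quantity form: Qs = -116.25 + 0.5P.
At equilibrium Qd = Qs, so 1073.125 - 0.75P = -116.25 + 0.5P; collecting terms, 1189.375 = 1.25P and P* = 951.5.
From the demand curve, Q* = 1073.125 - 0.75(951.5) = 359.5.

P* = 951.5, Q* = 359.5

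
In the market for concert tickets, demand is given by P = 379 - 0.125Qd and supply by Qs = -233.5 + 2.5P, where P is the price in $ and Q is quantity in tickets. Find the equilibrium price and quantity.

Inverting to quantity form: Qd = 3032 - 8P.
At equilibrium Qd = Qs, so 3032 - 8P = -233.5 + 2.5P; collecting terms, 3265.5 = 10.5P and P* = 311.
Then Q* = 3032 - 8(311) = 544.

P* = 311, Q* = 544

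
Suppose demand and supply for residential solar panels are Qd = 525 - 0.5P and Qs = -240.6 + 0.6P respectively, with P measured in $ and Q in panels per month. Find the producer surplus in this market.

The market clears where 525 - 0.5P = -240.6 + 0.6P. Rearranging, 1.1P = 765.6, hence P* = 696.
Substitute back: Q* = 525 - 0.5(696) = 177.
Supply choke price (Qs = 0): P = 401. Producer surplus = ½ × (696 - 401) × 177 = 26107.5.

Producer surplus = 26107.5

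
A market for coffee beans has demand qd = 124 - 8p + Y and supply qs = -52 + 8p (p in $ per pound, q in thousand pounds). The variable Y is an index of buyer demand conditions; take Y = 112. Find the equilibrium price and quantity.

With Y = 112, demand is qd = 236 - 8p.
The market clears where 236 - 8p = -52 + 8p. Rearranging, 16p = 288, hence p* = 18.
Then q* = 236 - 8(18) = 92.

p* = 18, q* = 92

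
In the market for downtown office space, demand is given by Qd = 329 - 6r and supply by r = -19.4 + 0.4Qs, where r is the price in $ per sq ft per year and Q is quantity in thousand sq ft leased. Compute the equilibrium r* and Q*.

Inverting to quantity form: Qs = 48.5 + 2.5r.
Equating demand and supply, 329 - 6r = 48.5 + 2.5r gives 8.5r = 280.5, so r* = 33.
Plugging r* into demand: Q* = 329 - 6(33) = 131.

r* = 33, Q* = 131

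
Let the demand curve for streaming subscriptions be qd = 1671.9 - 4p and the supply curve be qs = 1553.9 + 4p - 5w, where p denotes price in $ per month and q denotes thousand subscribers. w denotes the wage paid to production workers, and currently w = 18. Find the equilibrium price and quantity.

p* = 26, q* = 1567.9

With w = 18, supply is qs = 1463.9 + 4p.
At equilibrium qd = qs, so 1671.9 - 4p = 1463.9 + 4p; collecting terms, 208 = 8p and p* = 26.
Then q* = 1671.9 - 4(26) = 1567.9.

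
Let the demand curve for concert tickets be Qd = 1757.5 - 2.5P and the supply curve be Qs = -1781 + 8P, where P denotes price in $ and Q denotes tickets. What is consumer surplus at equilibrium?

Equating demand and supply, 1757.5 - 2.5P = -1781 + 8P gives 10.5P = 3538.5, so P* = 337.
From the demand curve, Q* = 1757.5 - 2.5(337) = 915.
Demand choke price (Qd = 0): P = 1757.5/2.5 = 703. Consumer surplus = ½ × (703 - 337) × 915 = 167445.

Consumer surplus = 167445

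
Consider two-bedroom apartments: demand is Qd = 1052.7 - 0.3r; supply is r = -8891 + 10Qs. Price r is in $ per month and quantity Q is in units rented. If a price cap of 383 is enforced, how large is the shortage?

Shortage = 10.4

Inverting to quantity form: Qs = 889.1 + 0.1r.
With r fixed at 383, quantity demanded is 937.8 and quantity supplied is 927.4.
Shortage = Qd - Qs = 937.8 - 927.4 = 10.4.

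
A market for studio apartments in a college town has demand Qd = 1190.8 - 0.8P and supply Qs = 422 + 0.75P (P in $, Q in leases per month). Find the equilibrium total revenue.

The market clears where 1190.8 - 0.8P = 422 + 0.75P. Rearranging, 1.55P = 768.8, hence P* = 496.
Plugging P* into demand: Q* = 1190.8 - 0.8(496) = 794.
Total revenue = P* × Q* = 496 × 794 = 393824.

Total revenue = 393824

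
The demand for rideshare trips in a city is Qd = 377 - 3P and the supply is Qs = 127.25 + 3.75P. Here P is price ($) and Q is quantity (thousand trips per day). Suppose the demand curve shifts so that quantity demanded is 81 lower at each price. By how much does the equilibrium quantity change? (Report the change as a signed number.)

Set Qd = Qs: 377 - 3P = 127.25 + 3.75P, so 249.75 = 6.75P and P* = 37.
Plugging P* into demand: Q* = 377 - 3(37) = 266.
After the shift, demand is Qd = 296 - 3P.
Re-solving, 6.75P = 168.75 gives P = 25 and Q = 221.
ΔQ = 221 - 266 = -45.

ΔQ = -45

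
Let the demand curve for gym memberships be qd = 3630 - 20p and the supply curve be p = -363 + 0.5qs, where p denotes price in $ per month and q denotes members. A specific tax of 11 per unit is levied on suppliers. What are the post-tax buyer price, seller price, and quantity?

p_b = 133, p_s = 122, q = 970

Rewriting in direct form: qs = 726 + 2p.
With a tax of 11 on suppliers, they supply based on the net price p_s = p_b - 11, so qs = 704 + 2p_b.
Market clearing requires 3630 - 20p_b = 704 + 2p_b; hence 2926 = 22p_b and p_b = 133.
So p_s = 122 and the quantity traded is q = 3630 - 20(133) = 970.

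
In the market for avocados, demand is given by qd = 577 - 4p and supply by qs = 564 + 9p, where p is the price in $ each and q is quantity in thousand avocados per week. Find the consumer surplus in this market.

The market clears where 577 - 4p = 564 + 9p. Rearranging, 13p = 13, hence p* = 1.
Then q* = 577 - 4(1) = 573.
Demand choke price (qd = 0): p = 577/4 = 144.25. Consumer surplus = ½ × (144.25 - 1) × 573 = 41041.125.

Consumer surplus = 41041.125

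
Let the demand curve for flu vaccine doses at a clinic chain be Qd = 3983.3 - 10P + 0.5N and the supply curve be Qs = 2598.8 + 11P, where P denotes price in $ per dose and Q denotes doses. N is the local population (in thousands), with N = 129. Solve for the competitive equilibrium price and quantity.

P* = 69, Q* = 3357.8

With N = 129, demand is Qd = 4047.8 - 10P.
Equating demand and supply, 4047.8 - 10P = 2598.8 + 11P gives 21P = 1449, so P* = 69.
Then Q* = 4047.8 - 10(69) = 3357.8.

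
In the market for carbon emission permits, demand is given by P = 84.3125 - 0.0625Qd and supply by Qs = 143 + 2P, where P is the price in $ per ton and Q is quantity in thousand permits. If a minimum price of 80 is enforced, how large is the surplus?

Surplus = 234

Solving each curve for Q: Qd = 1349 - 16P.
At P = 80: Qd = 69 and Qs = 303.
Surplus = Qs - Qd = 303 - 69 = 234.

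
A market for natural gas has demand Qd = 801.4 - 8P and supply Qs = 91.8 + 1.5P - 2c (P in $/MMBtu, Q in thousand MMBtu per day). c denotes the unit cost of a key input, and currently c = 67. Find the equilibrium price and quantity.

With c = 67, supply is Qs = -42.2 + 1.5P.
Set Qd = Qs: 801.4 - 8P = -42.2 + 1.5P, so 843.6 = 9.5P and P* = 88.8.
From the demand curve, Q* = 801.4 - 8(88.8) = 91.

P* = 88.8, Q* = 91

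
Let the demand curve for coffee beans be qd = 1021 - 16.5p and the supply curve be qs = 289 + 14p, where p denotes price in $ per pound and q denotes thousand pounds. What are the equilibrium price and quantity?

p* = 24, q* = 625

The market clears where 1021 - 16.5p = 289 + 14p. Rearranging, 30.5p = 732, hence p* = 24.
From the demand curve, q* = 1021 - 16.5(24) = 625.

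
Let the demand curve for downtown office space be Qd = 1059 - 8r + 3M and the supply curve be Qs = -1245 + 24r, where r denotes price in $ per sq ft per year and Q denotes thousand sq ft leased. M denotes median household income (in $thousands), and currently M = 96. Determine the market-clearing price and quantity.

With M = 96, demand is Qd = 1347 - 8r.
The market clears where 1347 - 8r = -1245 + 24r. Rearranging, 32r = 2592, hence r* = 81.
Plugging r* into demand: Q* = 1347 - 8(81) = 699.

r* = 81, Q* = 699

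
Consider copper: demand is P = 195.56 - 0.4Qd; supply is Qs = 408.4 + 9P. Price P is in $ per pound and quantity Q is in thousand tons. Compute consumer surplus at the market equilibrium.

Inverting to quantity form: Qd = 488.9 - 2.5P.
At equilibrium Qd = Qs, so 488.9 - 2.5P = 408.4 + 9P; collecting terms, 80.5 = 11.5P and P* = 7.
Substitute back: Q* = 488.9 - 2.5(7) = 471.4.
Demand choke price (Qd = 0): P = 488.9/2.5 = 195.56. Consumer surplus = ½ × (195.56 - 7) × 471.4 = 44443.592.

Consumer surplus = 44443.592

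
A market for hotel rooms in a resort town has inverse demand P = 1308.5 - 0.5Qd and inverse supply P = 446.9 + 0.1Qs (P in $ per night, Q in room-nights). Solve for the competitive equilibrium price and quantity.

In direct form, Qd = 2617 - 2P and Qs = -4469 + 10P.
Equating demand and supply, 2617 - 2P = -4469 + 10P gives 12P = 7086, so P* = 590.5.
Plugging P* into demand: Q* = 2617 - 2(590.5) = 1436.

P* = 590.5, Q* = 1436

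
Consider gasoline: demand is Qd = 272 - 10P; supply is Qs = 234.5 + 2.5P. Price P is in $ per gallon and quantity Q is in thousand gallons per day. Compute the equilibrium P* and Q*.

Equating demand and supply, 272 - 10P = 234.5 + 2.5P gives 12.5P = 37.5, so P* = 3.
Plugging P* into demand: Q* = 272 - 10(3) = 242.

P* = 3, Q* = 242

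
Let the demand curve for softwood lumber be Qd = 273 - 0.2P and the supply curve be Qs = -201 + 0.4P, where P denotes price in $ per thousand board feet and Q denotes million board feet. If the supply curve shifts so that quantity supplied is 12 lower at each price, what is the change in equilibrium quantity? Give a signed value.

ΔQ = -4

Set Qd = Qs: 273 - 0.2P = -201 + 0.4P, so 474 = 0.6P and P* = 790.
From the demand curve, Q* = 273 - 0.2(790) = 115.
After the shift, supply is Qs = -213 + 0.4P.
The new intersection has 486 = 0.6P, i.e. P = 810, Q = 111.
ΔQ = 111 - 115 = -4.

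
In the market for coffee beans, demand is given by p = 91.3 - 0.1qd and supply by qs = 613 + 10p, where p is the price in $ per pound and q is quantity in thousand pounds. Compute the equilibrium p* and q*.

p* = 15, q* = 763

In direct form, qd = 913 - 10p.
At equilibrium qd = qs, so 913 - 10p = 613 + 10p; collecting terms, 300 = 20p and p* = 15.
Then q* = 913 - 10(15) = 763.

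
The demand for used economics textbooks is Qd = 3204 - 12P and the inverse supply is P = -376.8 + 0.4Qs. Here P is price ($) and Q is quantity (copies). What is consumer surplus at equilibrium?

Inverting to quantity form: Qs = 942 + 2.5P.
Equating demand and supply, 3204 - 12P = 942 + 2.5P gives 14.5P = 2262, so P* = 156.
Then Q* = 3204 - 12(156) = 1332.
Demand choke price (Qd = 0): P = 3204/12 = 267. Consumer surplus = ½ × (267 - 156) × 1332 = 73926.

Consumer surplus = 73926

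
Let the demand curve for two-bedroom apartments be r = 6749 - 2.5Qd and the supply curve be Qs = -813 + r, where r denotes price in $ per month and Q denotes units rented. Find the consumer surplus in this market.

Consumer surplus = 3595520

In direct form, Qd = 2699.6 - 0.4r.
Set Qd = Qs: 2699.6 - 0.4r = -813 + r, so 3512.6 = 1.4r and r* = 2509.
From the demand curve, Q* = 2699.6 - 0.4(2509) = 1696.
Demand choke price (Qd = 0): r = 2699.6/0.4 = 6749. Consumer surplus = ½ × (6749 - 2509) × 1696 = 3595520.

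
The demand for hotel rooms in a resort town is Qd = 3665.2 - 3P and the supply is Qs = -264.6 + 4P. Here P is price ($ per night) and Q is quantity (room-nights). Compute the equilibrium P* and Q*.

P* = 561.4, Q* = 1981

Equating demand and supply, 3665.2 - 3P = -264.6 + 4P gives 7P = 3929.8, so P* = 561.4.
Then Q* = 3665.2 - 3(561.4) = 1981.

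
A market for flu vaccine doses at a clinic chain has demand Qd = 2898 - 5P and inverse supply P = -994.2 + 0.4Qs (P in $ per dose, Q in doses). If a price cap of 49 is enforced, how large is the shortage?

In direct form, Qs = 2485.5 + 2.5P.
At P = 49: Qd = 2653 and Qs = 2608.
Shortage = Qd - Qs = 2653 - 2608 = 45.

Shortage = 45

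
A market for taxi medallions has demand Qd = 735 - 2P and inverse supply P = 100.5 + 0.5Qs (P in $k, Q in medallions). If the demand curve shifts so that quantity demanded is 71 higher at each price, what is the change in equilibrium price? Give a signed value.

ΔP = 17.75

Inverting to quantity form: Qs = -201 + 2P.
The market clears where 735 - 2P = -201 + 2P. Rearranging, 4P = 936, hence P* = 234.
Then Q* = 735 - 2(234) = 267.
After the shift, demand is Qd = 806 - 2P.
New equilibrium: 1007 = 4P, so P = 251.75 and Q = 302.5.
ΔP = 251.75 - 234 = 17.75.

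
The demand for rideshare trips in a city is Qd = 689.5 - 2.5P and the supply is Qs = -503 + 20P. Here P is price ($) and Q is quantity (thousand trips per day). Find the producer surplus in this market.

At equilibrium Qd = Qs, so 689.5 - 2.5P = -503 + 20P; collecting terms, 1192.5 = 22.5P and P* = 53.
Then Q* = 689.5 - 2.5(53) = 557.
Supply choke price (Qs = 0): P = 25.15. Producer surplus = ½ × (53 - 25.15) × 557 = 7756.225.

Producer surplus = 7756.225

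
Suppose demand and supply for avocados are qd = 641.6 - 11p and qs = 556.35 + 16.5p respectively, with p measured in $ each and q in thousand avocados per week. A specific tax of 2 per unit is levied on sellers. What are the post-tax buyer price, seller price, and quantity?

The tax drives a wedge p_b - p_s = 2. Substituting p_s = p_b - 2 into supply: qs = 523.35 + 16.5p_b.
Set qd = qs: 641.6 - 11p_b = 523.35 + 16.5p_b, so 118.25 = 27.5p_b and p_b = 4.3.
So p_s = 2.3 and the quantity traded is q = 641.6 - 11(4.3) = 594.3.

p_b = 4.3, p_s = 2.3, q = 594.3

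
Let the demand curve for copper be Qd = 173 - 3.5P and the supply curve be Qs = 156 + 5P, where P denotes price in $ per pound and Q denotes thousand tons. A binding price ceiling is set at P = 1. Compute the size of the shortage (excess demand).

Evaluating both curves at the ceiling price 1 gives Qd = 169.5, Qs = 161.
Shortage = Qd - Qs = 169.5 - 161 = 8.5.

Shortage = 8.5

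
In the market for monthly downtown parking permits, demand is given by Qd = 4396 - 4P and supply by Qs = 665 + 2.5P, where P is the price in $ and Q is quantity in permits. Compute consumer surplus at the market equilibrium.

The market clears where 4396 - 4P = 665 + 2.5P. Rearranging, 6.5P = 3731, hence P* = 574.
Then Q* = 4396 - 4(574) = 2100.
Demand choke price (Qd = 0): P = 4396/4 = 1099. Consumer surplus = ½ × (1099 - 574) × 2100 = 551250.

Consumer surplus = 551250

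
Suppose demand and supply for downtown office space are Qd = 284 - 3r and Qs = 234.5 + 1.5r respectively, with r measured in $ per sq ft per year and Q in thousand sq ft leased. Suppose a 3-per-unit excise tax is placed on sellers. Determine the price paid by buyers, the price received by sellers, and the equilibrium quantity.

With a tax of 3 on sellers, they supply based on the net price r_s = r_b - 3, so Qs = 230 + 1.5r_b.
Set Qd = Qs: 284 - 3r_b = 230 + 1.5r_b, so 54 = 4.5r_b and r_b = 12.
So r_s = 9 and the quantity traded is Q = 284 - 3(12) = 248.

r_b = 12, r_s = 9, Q = 248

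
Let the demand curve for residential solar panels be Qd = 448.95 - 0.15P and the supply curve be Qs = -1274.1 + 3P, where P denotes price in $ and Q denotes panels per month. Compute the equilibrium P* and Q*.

Set Qd = Qs: 448.95 - 0.15P = -1274.1 + 3P, so 1723.05 = 3.15P and P* = 547.
Then Q* = 448.95 - 0.15(547) = 366.9.

P* = 547, Q* = 366.9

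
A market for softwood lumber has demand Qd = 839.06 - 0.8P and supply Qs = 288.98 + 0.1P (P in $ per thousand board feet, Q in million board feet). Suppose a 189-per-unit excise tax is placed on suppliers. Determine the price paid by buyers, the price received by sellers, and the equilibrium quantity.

Suppliers keep P_s = P_b - 189 per unit, so supply in terms of the buyer price is Qs = 270.08 + 0.1P_b.
Set Qd = Qs: 839.06 - 0.8P_b = 270.08 + 0.1P_b, so 568.98 = 0.9P_b and P_b = 632.2.
So P_s = 443.2 and the quantity traded is Q = 839.06 - 0.8(632.2) = 333.3.

P_b = 632.2, P_s = 443.2, Q = 333.3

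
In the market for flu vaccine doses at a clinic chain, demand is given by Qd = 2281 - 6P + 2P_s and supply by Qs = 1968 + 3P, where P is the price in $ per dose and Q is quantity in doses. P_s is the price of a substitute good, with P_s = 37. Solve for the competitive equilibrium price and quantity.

With P_s = 37, demand is Qd = 2355 - 6P.
Set Qd = Qs: 2355 - 6P = 1968 + 3P, so 387 = 9P and P* = 43.
From the demand curve, Q* = 2355 - 6(43) = 2097.

P* = 43, Q* = 2097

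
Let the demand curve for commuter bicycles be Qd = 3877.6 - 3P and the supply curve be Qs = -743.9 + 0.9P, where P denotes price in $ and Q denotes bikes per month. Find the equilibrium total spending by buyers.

Equating demand and supply, 3877.6 - 3P = -743.9 + 0.9P gives 3.9P = 4621.5, so P* = 1185.
From the demand curve, Q* = 3877.6 - 3(1185) = 322.6.
Total spending by buyers = P* × Q* = 1185 × 322.6 = 382281.

Total spending by buyers = 382281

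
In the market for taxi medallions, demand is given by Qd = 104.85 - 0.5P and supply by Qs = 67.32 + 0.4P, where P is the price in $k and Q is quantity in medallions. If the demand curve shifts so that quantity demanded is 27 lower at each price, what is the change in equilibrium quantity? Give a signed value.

ΔQ = -12

Equating demand and supply, 104.85 - 0.5P = 67.32 + 0.4P gives 0.9P = 37.53, so P* = 41.7.
Plugging P* into demand: Q* = 104.85 - 0.5(41.7) = 84.
After the shift, demand is Qd = 77.85 - 0.5P.
New equilibrium: 10.53 = 0.9P, so P = 11.7 and Q = 72.
ΔQ = 72 - 84 = -12.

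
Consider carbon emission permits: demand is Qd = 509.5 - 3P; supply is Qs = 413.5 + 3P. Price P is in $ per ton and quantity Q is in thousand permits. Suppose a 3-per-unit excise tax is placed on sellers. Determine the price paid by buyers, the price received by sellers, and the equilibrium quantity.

P_b = 17.5, P_s = 14.5, Q = 457

Sellers keep P_s = P_b - 3 per unit, so supply in terms of the buyer price is Qs = 404.5 + 3P_b.
Market clearing requires 509.5 - 3P_b = 404.5 + 3P_b; hence 105 = 6P_b and P_b = 17.5.
So P_s = 14.5 and the quantity traded is Q = 509.5 - 3(17.5) = 457.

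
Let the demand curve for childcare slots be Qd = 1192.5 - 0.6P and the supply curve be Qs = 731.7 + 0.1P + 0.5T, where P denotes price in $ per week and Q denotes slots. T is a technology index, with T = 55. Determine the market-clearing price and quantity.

With T = 55, supply is Qs = 759.2 + 0.1P.
The market clears where 1192.5 - 0.6P = 759.2 + 0.1P. Rearranging, 0.7P = 433.3, hence P* = 619.
From the demand curve, Q* = 1192.5 - 0.6(619) = 821.1.

P* = 619, Q* = 821.1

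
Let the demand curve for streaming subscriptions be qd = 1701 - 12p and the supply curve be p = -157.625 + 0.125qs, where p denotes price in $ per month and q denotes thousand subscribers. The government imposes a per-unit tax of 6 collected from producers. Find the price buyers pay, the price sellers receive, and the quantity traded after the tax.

Rewriting in direct form: qs = 1261 + 8p.
Producers keep p_s = p_b - 6 per unit, so supply in terms of the buyer price is qs = 1213 + 8p_b.
Set qd = qs: 1701 - 12p_b = 1213 + 8p_b, so 488 = 20p_b and p_b = 24.4.
So p_s = 18.4 and the quantity traded is q = 1701 - 12(24.4) = 1408.2.

p_b = 24.4, p_s = 18.4, q = 1408.2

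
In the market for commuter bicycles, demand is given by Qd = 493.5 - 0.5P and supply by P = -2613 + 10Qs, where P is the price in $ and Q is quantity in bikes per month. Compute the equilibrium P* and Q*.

Solving each curve for Q: Qs = 261.3 + 0.1P.
Equating demand and supply, 493.5 - 0.5P = 261.3 + 0.1P gives 0.6P = 232.2, so P* = 387.
Then Q* = 493.5 - 0.5(387) = 300.

P* = 387, Q* = 300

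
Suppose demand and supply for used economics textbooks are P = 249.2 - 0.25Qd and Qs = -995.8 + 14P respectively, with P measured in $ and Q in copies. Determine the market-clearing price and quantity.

P* = 110.7, Q* = 554

In direct form, Qd = 996.8 - 4P.
Set Qd = Qs: 996.8 - 4P = -995.8 + 14P, so 1992.6 = 18P and P* = 110.7.
Then Q* = 996.8 - 4(110.7) = 554.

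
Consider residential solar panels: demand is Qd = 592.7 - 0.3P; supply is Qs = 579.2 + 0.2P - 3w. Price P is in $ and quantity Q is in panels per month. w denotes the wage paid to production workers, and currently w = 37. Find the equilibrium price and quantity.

P* = 249, Q* = 518

With w = 37, supply is Qs = 468.2 + 0.2P.
Set Qd = Qs: 592.7 - 0.3P = 468.2 + 0.2P, so 124.5 = 0.5P and P* = 249.
Plugging P* into demand: Q* = 592.7 - 0.3(249) = 518.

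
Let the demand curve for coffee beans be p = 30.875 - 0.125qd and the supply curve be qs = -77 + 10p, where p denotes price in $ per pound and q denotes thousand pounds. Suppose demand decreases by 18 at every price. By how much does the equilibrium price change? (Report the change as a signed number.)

Δp = -1

Inverting to quantity form: qd = 247 - 8p.
At equilibrium qd = qs, so 247 - 8p = -77 + 10p; collecting terms, 324 = 18p and p* = 18.
From the demand curve, q* = 247 - 8(18) = 103.
After the shift, demand is qd = 229 - 8p.
Re-solving, 18p = 306 gives p = 17 and q = 93.
Δp = 17 - 18 = -1.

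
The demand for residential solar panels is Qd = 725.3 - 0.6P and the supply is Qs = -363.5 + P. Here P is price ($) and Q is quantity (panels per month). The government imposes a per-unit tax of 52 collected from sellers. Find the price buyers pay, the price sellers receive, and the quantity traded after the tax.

The tax drives a wedge P_b - P_s = 52. Substituting P_s = P_b - 52 into supply: Qs = -415.5 + P_b.
Set Qd = Qs: 725.3 - 0.6P_b = -415.5 + P_b, so 1140.8 = 1.6P_b and P_b = 713.
So P_s = 661 and the quantity traded is Q = 725.3 - 0.6(713) = 297.5.

P_b = 713, P_s = 661, Q = 297.5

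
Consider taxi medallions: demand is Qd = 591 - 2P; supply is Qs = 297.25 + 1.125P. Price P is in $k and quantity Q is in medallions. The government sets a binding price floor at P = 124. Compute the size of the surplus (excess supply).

Surplus = 93.75

With P fixed at 124, quantity demanded is 343 and quantity supplied is 436.75.
Surplus = Qs - Qd = 436.75 - 343 = 93.75.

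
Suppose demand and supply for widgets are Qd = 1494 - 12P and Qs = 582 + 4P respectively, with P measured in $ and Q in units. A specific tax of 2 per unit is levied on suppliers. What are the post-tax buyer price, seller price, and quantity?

Suppliers keep P_s = P_b - 2 per unit, so supply in terms of the buyer price is Qs = 574 + 4P_b.
Set Qd = Qs: 1494 - 12P_b = 574 + 4P_b, so 920 = 16P_b and P_b = 57.5.
Then P_s = 57.5 - 2 = 55.5 and Q = 1494 - 12(57.5) = 804.

P_b = 57.5, P_s = 55.5, Q = 804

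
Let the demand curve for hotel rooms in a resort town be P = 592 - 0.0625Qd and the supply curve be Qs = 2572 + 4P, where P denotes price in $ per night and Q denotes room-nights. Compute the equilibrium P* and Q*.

Solving each curve for Q: Qd = 9472 - 16P.
Equating demand and supply, 9472 - 16P = 2572 + 4P gives 20P = 6900, so P* = 345.
Substitute back: Q* = 9472 - 16(345) = 3952.

P* = 345, Q* = 3952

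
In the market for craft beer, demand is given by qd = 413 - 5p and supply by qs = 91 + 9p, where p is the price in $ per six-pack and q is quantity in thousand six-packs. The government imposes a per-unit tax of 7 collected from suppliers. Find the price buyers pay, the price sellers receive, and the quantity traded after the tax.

p_b = 27.5, p_s = 20.5, q = 275.5

With a tax of 7 on suppliers, they supply based on the net price p_s = p_b - 7, so qs = 28 + 9p_b.
Set qd = qs: 413 - 5p_b = 28 + 9p_b, so 385 = 14p_b and p_b = 27.5.
So p_s = 20.5 and the quantity traded is q = 413 - 5(27.5) = 275.5.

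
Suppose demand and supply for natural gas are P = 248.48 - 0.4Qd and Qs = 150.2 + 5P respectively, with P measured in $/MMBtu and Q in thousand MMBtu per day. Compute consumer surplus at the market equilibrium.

Consumer surplus = 43096.328

Inverting to quantity form: Qd = 621.2 - 2.5P.
Equating demand and supply, 621.2 - 2.5P = 150.2 + 5P gives 7.5P = 471, so P* = 62.8.
Then Q* = 621.2 - 2.5(62.8) = 464.2.
Demand choke price (Qd = 0): P = 621.2/2.5 = 248.48. Consumer surplus = ½ × (248.48 - 62.8) × 464.2 = 43096.328.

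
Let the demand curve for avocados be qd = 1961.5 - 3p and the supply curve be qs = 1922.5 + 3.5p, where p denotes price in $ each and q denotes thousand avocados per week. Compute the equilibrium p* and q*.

Equating demand and supply, 1961.5 - 3p = 1922.5 + 3.5p gives 6.5p = 39, so p* = 6.
From the demand curve, q* = 1961.5 - 3(6) = 1943.5.

p* = 6, q* = 1943.5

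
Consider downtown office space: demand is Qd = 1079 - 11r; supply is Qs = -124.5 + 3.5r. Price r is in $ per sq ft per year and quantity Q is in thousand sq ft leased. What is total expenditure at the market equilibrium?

Total expenditure = 13778

Set Qd = Qs: 1079 - 11r = -124.5 + 3.5r, so 1203.5 = 14.5r and r* = 83.
Substitute back: Q* = 1079 - 11(83) = 166.
Total expenditure = r* × Q* = 83 × 166 = 13778.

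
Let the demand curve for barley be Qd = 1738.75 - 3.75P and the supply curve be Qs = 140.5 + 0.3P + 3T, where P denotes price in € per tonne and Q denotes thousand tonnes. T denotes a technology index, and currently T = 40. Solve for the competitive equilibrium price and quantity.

P* = 365, Q* = 370

With T = 40, supply is Qs = 260.5 + 0.3P.
Set Qd = Qs: 1738.75 - 3.75P = 260.5 + 0.3P, so 1478.25 = 4.05P and P* = 365.
From the demand curve, Q* = 1738.75 - 3.75(365) = 370.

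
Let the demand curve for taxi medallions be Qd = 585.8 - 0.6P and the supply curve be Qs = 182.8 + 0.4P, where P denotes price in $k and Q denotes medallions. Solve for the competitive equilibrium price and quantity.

Equating demand and supply, 585.8 - 0.6P = 182.8 + 0.4P gives P = 403, so P* = 403.
From the demand curve, Q* = 585.8 - 0.6(403) = 344.

P* = 403, Q* = 344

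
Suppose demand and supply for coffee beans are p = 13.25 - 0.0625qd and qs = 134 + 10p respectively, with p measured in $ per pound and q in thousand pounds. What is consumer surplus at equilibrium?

In direct form, qd = 212 - 16p.
The market clears where 212 - 16p = 134 + 10p. Rearranging, 26p = 78, hence p* = 3.
From the demand curve, q* = 212 - 16(3) = 164.
Demand choke price (qd = 0): p = 212/16 = 13.25. Consumer surplus = ½ × (13.25 - 3) × 164 = 840.5.

Consumer surplus = 840.5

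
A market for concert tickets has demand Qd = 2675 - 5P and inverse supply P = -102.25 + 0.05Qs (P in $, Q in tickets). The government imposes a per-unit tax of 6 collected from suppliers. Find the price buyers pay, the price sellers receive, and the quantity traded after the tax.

P_b = 30, P_s = 24, Q = 2525

Inverting to quantity form: Qs = 2045 + 20P.
With a tax of 6 on suppliers, they supply based on the net price P_s = P_b - 6, so Qs = 1925 + 20P_b.
Market clearing requires 2675 - 5P_b = 1925 + 20P_b; hence 750 = 25P_b and P_b = 30.
So P_s = 24 and the quantity traded is Q = 2675 - 5(30) = 2525.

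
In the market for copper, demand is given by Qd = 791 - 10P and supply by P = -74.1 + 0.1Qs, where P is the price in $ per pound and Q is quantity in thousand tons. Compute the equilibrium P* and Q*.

P* = 2.5, Q* = 766

In direct form, Qs = 741 + 10P.
Set Qd = Qs: 791 - 10P = 741 + 10P, so 50 = 20P and P* = 2.5.
Plugging P* into demand: Q* = 791 - 10(2.5) = 766.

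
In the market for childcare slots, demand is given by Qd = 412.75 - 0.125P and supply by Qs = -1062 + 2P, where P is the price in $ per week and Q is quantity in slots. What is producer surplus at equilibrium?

Set Qd = Qs: 412.75 - 0.125P = -1062 + 2P, so 1474.75 = 2.125P and P* = 694.
Substitute back: Q* = 412.75 - 0.125(694) = 326.
Supply choke price (Qs = 0): P = 531. Producer surplus = ½ × (694 - 531) × 326 = 26569.

Producer surplus = 26569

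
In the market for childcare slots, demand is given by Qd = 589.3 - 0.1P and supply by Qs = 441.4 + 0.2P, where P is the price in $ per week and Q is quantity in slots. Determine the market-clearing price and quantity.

P* = 493, Q* = 540

At equilibrium Qd = Qs, so 589.3 - 0.1P = 441.4 + 0.2P; collecting terms, 147.9 = 0.3P and P* = 493.
Plugging P* into demand: Q* = 589.3 - 0.1(493) = 540.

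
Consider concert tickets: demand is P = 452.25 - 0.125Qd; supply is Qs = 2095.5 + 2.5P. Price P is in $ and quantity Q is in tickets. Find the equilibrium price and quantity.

P* = 145, Q* = 2458

In direct form, Qd = 3618 - 8P.
At equilibrium Qd = Qs, so 3618 - 8P = 2095.5 + 2.5P; collecting terms, 1522.5 = 10.5P and P* = 145.
Then Q* = 3618 - 8(145) = 2458.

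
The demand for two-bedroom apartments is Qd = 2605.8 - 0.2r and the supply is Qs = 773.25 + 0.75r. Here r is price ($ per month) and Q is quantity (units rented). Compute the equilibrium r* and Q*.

r* = 1929, Q* = 2220

At equilibrium Qd = Qs, so 2605.8 - 0.2r = 773.25 + 0.75r; collecting terms, 1832.55 = 0.95r and r* = 1929.
Plugging r* into demand: Q* = 2605.8 - 0.2(1929) = 2220.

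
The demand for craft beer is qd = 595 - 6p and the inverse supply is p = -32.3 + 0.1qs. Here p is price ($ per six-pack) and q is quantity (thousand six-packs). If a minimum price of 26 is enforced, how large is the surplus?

Inverting to quantity form: qs = 323 + 10p.
With p fixed at 26, quantity demanded is 439 and quantity supplied is 583.
Surplus = qs - qd = 583 - 439 = 144.

Surplus = 144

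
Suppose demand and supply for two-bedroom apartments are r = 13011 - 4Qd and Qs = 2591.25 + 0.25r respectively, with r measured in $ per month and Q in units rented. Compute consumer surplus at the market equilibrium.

In direct form, Qd = 3252.75 - 0.25r.
At equilibrium Qd = Qs, so 3252.75 - 0.25r = 2591.25 + 0.25r; collecting terms, 661.5 = 0.5r and r* = 1323.
From the demand curve, Q* = 3252.75 - 0.25(1323) = 2922.
Demand choke price (Qd = 0): r = 3252.75/0.25 = 13011. Consumer surplus = ½ × (13011 - 1323) × 2922 = 17076168.

Consumer surplus = 17076168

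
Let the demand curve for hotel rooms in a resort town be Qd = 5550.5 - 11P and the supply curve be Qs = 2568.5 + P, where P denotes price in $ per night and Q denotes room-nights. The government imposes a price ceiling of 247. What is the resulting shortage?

With P fixed at 247, quantity demanded is 2833.5 and quantity supplied is 2815.5.
Shortage = Qd - Qs = 2833.5 - 2815.5 = 18.

Shortage = 18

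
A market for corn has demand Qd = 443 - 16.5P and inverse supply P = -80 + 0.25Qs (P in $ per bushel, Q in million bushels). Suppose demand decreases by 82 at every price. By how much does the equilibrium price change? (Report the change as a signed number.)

ΔP = -4

Rewriting in direct form: Qs = 320 + 4P.
Equating demand and supply, 443 - 16.5P = 320 + 4P gives 20.5P = 123, so P* = 6.
From the demand curve, Q* = 443 - 16.5(6) = 344.
After the shift, demand is Qd = 361 - 16.5P.
The new intersection has 41 = 20.5P, i.e. P = 2, Q = 328.
ΔP = 2 - 6 = -4.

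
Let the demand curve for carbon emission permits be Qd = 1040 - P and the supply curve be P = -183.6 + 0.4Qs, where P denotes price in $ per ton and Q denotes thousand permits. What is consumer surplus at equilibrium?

Consumer surplus = 381938

Solving each curve for Q: Qs = 459 + 2.5P.
At equilibrium Qd = Qs, so 1040 - P = 459 + 2.5P; collecting terms, 581 = 3.5P and P* = 166.
From the demand curve, Q* = 1040 - 166 = 874.
Demand choke price (Qd = 0): P = 1040. Consumer surplus = ½ × (1040 - 166) × 874 = 381938.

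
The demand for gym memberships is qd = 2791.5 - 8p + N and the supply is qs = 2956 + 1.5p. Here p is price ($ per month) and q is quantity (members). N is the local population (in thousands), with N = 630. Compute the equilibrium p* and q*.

p* = 49, q* = 3029.5

With N = 630, demand is qd = 3421.5 - 8p.
Equating demand and supply, 3421.5 - 8p = 2956 + 1.5p gives 9.5p = 465.5, so p* = 49.
Substitute back: q* = 3421.5 - 8(49) = 3029.5.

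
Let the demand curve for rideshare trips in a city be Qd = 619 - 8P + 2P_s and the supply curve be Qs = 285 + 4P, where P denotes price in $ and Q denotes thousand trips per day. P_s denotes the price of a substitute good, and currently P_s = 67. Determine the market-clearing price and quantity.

With P_s = 67, demand is Qd = 753 - 8P.
The market clears where 753 - 8P = 285 + 4P. Rearranging, 12P = 468, hence P* = 39.
Plugging P* into demand: Q* = 753 - 8(39) = 441.

P* = 39, Q* = 441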